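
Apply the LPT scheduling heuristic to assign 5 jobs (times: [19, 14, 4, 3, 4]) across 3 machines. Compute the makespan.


Sort jobs in decreasing order (LPT): [19, 14, 4, 4, 3]
Assign each job to the least loaded machine:
  Machine 1: jobs [19], load = 19
  Machine 2: jobs [14], load = 14
  Machine 3: jobs [4, 4, 3], load = 11
Makespan = max load = 19

19


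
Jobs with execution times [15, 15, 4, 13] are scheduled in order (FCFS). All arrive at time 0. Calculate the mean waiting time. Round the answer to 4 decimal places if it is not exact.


FCFS order (as given): [15, 15, 4, 13]
Waiting times:
  Job 1: wait = 0
  Job 2: wait = 15
  Job 3: wait = 30
  Job 4: wait = 34
Sum of waiting times = 79
Average waiting time = 79/4 = 19.75

19.75


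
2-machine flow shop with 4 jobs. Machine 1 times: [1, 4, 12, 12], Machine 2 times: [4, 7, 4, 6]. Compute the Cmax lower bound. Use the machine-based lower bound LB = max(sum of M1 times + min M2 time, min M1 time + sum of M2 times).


LB1 = sum(M1 times) + min(M2 times) = 29 + 4 = 33
LB2 = min(M1 times) + sum(M2 times) = 1 + 21 = 22
Lower bound = max(LB1, LB2) = max(33, 22) = 33

33


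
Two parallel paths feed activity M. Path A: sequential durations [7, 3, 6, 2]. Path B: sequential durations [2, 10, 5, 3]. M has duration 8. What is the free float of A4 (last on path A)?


ES(A4) = sum of predecessors on chain A = 16
EF(A4) = ES + duration = 16 + 2 = 18
Successor of A4 is M. ES(M) = max(sum(A), sum(B)) = max(18, 20) = 20
Free float = ES(successor) - EF(current) = 20 - 18 = 2

2


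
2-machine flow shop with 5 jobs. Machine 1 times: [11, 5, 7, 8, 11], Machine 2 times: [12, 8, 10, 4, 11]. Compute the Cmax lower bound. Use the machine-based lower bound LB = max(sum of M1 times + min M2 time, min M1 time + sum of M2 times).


LB1 = sum(M1 times) + min(M2 times) = 42 + 4 = 46
LB2 = min(M1 times) + sum(M2 times) = 5 + 45 = 50
Lower bound = max(LB1, LB2) = max(46, 50) = 50

50


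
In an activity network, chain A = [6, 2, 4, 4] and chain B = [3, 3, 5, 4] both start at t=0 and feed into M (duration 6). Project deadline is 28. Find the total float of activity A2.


Forward pass: ES(A2) = sum of predecessors on chain A = 6
EF = ES + duration = 6 + 2 = 8
Backward pass: LF(M) = deadline = 28; LS(M) = 28 - 6 = 22
LF(A2) = LS(M) - sum(successors on chain A) = 22 - 8 = 14
LS = LF - duration = 14 - 2 = 12
Total float = LS - ES = 12 - 6 = 6

6


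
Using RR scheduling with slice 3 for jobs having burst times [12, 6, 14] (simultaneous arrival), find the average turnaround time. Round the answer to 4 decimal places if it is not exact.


Time quantum = 3
Execution trace:
  J1 runs 3 units, time = 3
  J2 runs 3 units, time = 6
  J3 runs 3 units, time = 9
  J1 runs 3 units, time = 12
  J2 runs 3 units, time = 15
  J3 runs 3 units, time = 18
  J1 runs 3 units, time = 21
  J3 runs 3 units, time = 24
  J1 runs 3 units, time = 27
  J3 runs 3 units, time = 30
  J3 runs 2 units, time = 32
Finish times: [27, 15, 32]
Average turnaround = 74/3 = 24.6667

24.6667


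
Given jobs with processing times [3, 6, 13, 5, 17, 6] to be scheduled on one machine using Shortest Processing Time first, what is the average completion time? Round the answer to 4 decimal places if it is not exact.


Sort jobs by processing time (SPT order): [3, 5, 6, 6, 13, 17]
Compute completion times sequentially:
  Job 1: processing = 3, completes at 3
  Job 2: processing = 5, completes at 8
  Job 3: processing = 6, completes at 14
  Job 4: processing = 6, completes at 20
  Job 5: processing = 13, completes at 33
  Job 6: processing = 17, completes at 50
Sum of completion times = 128
Average completion time = 128/6 = 21.3333

21.3333


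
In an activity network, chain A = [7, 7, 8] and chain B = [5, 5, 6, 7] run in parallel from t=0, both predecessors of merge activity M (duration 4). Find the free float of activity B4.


ES(B4) = sum of predecessors on chain B = 16
EF(B4) = ES + duration = 16 + 7 = 23
Successor of B4 is M. ES(M) = max(sum(A), sum(B)) = max(22, 23) = 23
Free float = ES(successor) - EF(current) = 23 - 23 = 0

0


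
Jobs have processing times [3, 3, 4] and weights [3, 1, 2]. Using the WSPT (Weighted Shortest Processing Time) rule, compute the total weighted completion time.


Compute p/w ratios and sort ascending (WSPT): [(3, 3), (4, 2), (3, 1)]
Compute weighted completion times:
  Job (p=3,w=3): C=3, w*C=3*3=9
  Job (p=4,w=2): C=7, w*C=2*7=14
  Job (p=3,w=1): C=10, w*C=1*10=10
Total weighted completion time = 33

33


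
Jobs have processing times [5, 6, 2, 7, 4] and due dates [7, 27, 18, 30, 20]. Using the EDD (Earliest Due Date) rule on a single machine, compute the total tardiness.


Sort by due date (EDD order): [(5, 7), (2, 18), (4, 20), (6, 27), (7, 30)]
Compute completion times and tardiness:
  Job 1: p=5, d=7, C=5, tardiness=max(0,5-7)=0
  Job 2: p=2, d=18, C=7, tardiness=max(0,7-18)=0
  Job 3: p=4, d=20, C=11, tardiness=max(0,11-20)=0
  Job 4: p=6, d=27, C=17, tardiness=max(0,17-27)=0
  Job 5: p=7, d=30, C=24, tardiness=max(0,24-30)=0
Total tardiness = 0

0


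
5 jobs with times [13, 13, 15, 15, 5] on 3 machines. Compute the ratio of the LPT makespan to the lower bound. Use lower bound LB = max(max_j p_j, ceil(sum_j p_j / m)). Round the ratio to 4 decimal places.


LPT order: [15, 15, 13, 13, 5]
Machine loads after assignment: [20, 15, 26]
LPT makespan = 26
Lower bound = max(max_job, ceil(total/3)) = max(15, 21) = 21
Ratio = 26 / 21 = 1.2381

1.2381


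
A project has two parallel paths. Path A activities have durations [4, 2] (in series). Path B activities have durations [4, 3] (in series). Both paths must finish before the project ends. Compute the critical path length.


Path A total = 4 + 2 = 6
Path B total = 4 + 3 = 7
Critical path = longest path = max(6, 7) = 7

7


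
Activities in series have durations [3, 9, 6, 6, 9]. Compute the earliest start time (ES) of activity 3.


Activity 3 starts after activities 1 through 2 complete.
Predecessor durations: [3, 9]
ES = 3 + 9 = 12

12


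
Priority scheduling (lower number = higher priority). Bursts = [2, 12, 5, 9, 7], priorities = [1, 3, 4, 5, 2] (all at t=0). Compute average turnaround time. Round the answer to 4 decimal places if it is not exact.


Sort by priority (ascending = highest first):
Order: [(1, 2), (2, 7), (3, 12), (4, 5), (5, 9)]
Completion times:
  Priority 1, burst=2, C=2
  Priority 2, burst=7, C=9
  Priority 3, burst=12, C=21
  Priority 4, burst=5, C=26
  Priority 5, burst=9, C=35
Average turnaround = 93/5 = 18.6

18.6


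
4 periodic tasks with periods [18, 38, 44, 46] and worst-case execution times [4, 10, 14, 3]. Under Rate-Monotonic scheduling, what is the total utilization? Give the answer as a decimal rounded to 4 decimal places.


Compute individual utilizations (exact fractions):
  Task 1: C/T = 4/18 = 2/9 (approx. 0.2222)
  Task 2: C/T = 10/38 = 5/19 (approx. 0.2632)
  Task 3: C/T = 14/44 = 7/22 (approx. 0.3182)
  Task 4: C/T = 3/46 (approx. 0.0652)
Total utilization U = 2/9 + 5/19 + 7/22 + 3/46 = 37586/43263
Rounded to 4 decimal places: U = 0.8688
RM (Liu & Layland) bound for 4 tasks = 0.756828; compare with U = 37586/43263 (approx. 0.868779)
bound < U <= 1, so the RM sufficient condition is not met (inconclusive; an exact test such as response-time analysis is needed).

0.8688


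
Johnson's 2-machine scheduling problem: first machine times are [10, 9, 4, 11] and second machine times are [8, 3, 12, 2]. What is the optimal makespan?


Apply Johnson's rule:
  Group 1 (a <= b): [(3, 4, 12)]
  Group 2 (a > b): [(1, 10, 8), (2, 9, 3), (4, 11, 2)]
Optimal job order: [3, 1, 2, 4]
Schedule:
  Job 3: M1 done at 4, M2 done at 16
  Job 1: M1 done at 14, M2 done at 24
  Job 2: M1 done at 23, M2 done at 27
  Job 4: M1 done at 34, M2 done at 36
Makespan = 36

36


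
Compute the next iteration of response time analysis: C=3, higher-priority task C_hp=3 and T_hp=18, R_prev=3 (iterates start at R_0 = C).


R_next = C + ceil(R_prev / T_hp) * C_hp
ceil(3 / 18) = ceil(0.1667) = 1
Interference = 1 * 3 = 3
R_next = 3 + 3 = 6

6


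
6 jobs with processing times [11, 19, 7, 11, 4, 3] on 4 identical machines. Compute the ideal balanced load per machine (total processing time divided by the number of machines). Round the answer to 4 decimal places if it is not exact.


Total processing time = 11 + 19 + 7 + 11 + 4 + 3 = 55
Number of machines = 4
Ideal balanced load = 55 / 4 = 13.75

13.75


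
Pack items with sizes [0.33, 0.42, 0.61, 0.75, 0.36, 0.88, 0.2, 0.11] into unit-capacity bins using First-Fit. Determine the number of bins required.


Place items sequentially using First-Fit:
  Item 0.33 -> new Bin 1
  Item 0.42 -> Bin 1 (now 0.75)
  Item 0.61 -> new Bin 2
  Item 0.75 -> new Bin 3
  Item 0.36 -> Bin 2 (now 0.97)
  Item 0.88 -> new Bin 4
  Item 0.2 -> Bin 1 (now 0.95)
  Item 0.11 -> Bin 3 (now 0.86)
Total bins used = 4

4


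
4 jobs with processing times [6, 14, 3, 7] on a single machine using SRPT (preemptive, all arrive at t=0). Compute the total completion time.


Since all jobs arrive at t=0, SRPT equals SPT ordering.
SPT order: [3, 6, 7, 14]
Completion times:
  Job 1: p=3, C=3
  Job 2: p=6, C=9
  Job 3: p=7, C=16
  Job 4: p=14, C=30
Total completion time = 3 + 9 + 16 + 30 = 58

58


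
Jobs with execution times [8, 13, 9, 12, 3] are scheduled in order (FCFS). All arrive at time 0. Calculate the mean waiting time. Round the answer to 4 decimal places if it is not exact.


FCFS order (as given): [8, 13, 9, 12, 3]
Waiting times:
  Job 1: wait = 0
  Job 2: wait = 8
  Job 3: wait = 21
  Job 4: wait = 30
  Job 5: wait = 42
Sum of waiting times = 101
Average waiting time = 101/5 = 20.2

20.2


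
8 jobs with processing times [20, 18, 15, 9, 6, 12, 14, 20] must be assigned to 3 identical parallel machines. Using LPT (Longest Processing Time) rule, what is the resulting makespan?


Sort jobs in decreasing order (LPT): [20, 20, 18, 15, 14, 12, 9, 6]
Assign each job to the least loaded machine:
  Machine 1: jobs [20, 14], load = 34
  Machine 2: jobs [20, 12, 9], load = 41
  Machine 3: jobs [18, 15, 6], load = 39
Makespan = max load = 41

41


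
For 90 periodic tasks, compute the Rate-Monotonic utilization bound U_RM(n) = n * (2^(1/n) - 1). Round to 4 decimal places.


Compute 2^(1/90) = 1.0077313692
Subtract 1: 1.0077313692 - 1 = 0.0077313692
Multiply by n: 90 * 0.0077313692 = 0.6958232280
Round to 4 dp: 0.6958

0.6958


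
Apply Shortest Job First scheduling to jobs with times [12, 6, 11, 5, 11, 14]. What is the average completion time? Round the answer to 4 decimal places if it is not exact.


SJF order (ascending): [5, 6, 11, 11, 12, 14]
Completion times:
  Job 1: burst=5, C=5
  Job 2: burst=6, C=11
  Job 3: burst=11, C=22
  Job 4: burst=11, C=33
  Job 5: burst=12, C=45
  Job 6: burst=14, C=59
Average completion = 175/6 = 29.1667

29.1667


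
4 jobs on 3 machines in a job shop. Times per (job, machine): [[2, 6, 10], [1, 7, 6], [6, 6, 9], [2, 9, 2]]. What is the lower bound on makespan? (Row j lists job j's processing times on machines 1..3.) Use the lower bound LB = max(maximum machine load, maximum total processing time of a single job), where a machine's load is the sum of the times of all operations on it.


Machine loads:
  Machine 1: 2 + 1 + 6 + 2 = 11
  Machine 2: 6 + 7 + 6 + 9 = 28
  Machine 3: 10 + 6 + 9 + 2 = 27
Max machine load = 28
Job totals:
  Job 1: 18
  Job 2: 14
  Job 3: 21
  Job 4: 13
Max job total = 21
Lower bound = max(28, 21) = 28

28


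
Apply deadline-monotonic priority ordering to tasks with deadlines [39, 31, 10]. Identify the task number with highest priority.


Sort tasks by relative deadline (ascending):
  Task 3: deadline = 10
  Task 2: deadline = 31
  Task 1: deadline = 39
Priority order (highest first): [3, 2, 1]
Highest priority task = 3

3


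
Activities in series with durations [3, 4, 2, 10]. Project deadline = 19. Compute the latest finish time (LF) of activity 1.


LF(activity 1) = deadline - sum of successor durations
Successors: activities 2 through 4 with durations [4, 2, 10]
Sum of successor durations = 16
LF = 19 - 16 = 3

3


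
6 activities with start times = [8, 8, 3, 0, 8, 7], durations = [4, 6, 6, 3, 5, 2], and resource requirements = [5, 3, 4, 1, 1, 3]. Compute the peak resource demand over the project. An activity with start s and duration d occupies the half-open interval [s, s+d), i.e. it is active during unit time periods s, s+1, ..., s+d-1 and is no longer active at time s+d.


Each activity i is active on [start_i, start_i + duration_i).
Compute total resource usage per time slot:
  t=0: active resources = [1], total = 1
  t=1: active resources = [1], total = 1
  t=2: active resources = [1], total = 1
  t=3: active resources = [4], total = 4
  t=4: active resources = [4], total = 4
  t=5: active resources = [4], total = 4
  t=6: active resources = [4], total = 4
  t=7: active resources = [4, 3], total = 7
  t=8: active resources = [5, 3, 4, 1, 3], total = 16
  t=9: active resources = [5, 3, 1], total = 9
  t=10: active resources = [5, 3, 1], total = 9
  t=11: active resources = [5, 3, 1], total = 9
  t=12: active resources = [3, 1], total = 4
  t=13: active resources = [3], total = 3
Peak resource demand = 16

16


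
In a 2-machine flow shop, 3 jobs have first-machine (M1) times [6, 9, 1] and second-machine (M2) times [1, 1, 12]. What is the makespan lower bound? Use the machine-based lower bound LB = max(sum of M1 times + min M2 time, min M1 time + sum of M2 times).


LB1 = sum(M1 times) + min(M2 times) = 16 + 1 = 17
LB2 = min(M1 times) + sum(M2 times) = 1 + 14 = 15
Lower bound = max(LB1, LB2) = max(17, 15) = 17

17


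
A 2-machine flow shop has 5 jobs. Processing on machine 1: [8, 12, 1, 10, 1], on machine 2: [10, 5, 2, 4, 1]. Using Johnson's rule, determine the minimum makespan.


Apply Johnson's rule:
  Group 1 (a <= b): [(3, 1, 2), (5, 1, 1), (1, 8, 10)]
  Group 2 (a > b): [(2, 12, 5), (4, 10, 4)]
Optimal job order: [3, 5, 1, 2, 4]
Schedule:
  Job 3: M1 done at 1, M2 done at 3
  Job 5: M1 done at 2, M2 done at 4
  Job 1: M1 done at 10, M2 done at 20
  Job 2: M1 done at 22, M2 done at 27
  Job 4: M1 done at 32, M2 done at 36
Makespan = 36

36


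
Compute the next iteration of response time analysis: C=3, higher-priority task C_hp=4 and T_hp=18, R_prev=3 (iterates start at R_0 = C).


R_next = C + ceil(R_prev / T_hp) * C_hp
ceil(3 / 18) = ceil(0.1667) = 1
Interference = 1 * 4 = 4
R_next = 3 + 4 = 7

7


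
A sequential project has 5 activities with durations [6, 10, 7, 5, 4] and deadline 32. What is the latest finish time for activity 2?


LF(activity 2) = deadline - sum of successor durations
Successors: activities 3 through 5 with durations [7, 5, 4]
Sum of successor durations = 16
LF = 32 - 16 = 16

16


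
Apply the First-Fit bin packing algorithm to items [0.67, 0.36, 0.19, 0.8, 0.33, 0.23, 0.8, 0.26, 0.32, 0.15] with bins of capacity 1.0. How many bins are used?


Place items sequentially using First-Fit:
  Item 0.67 -> new Bin 1
  Item 0.36 -> new Bin 2
  Item 0.19 -> Bin 1 (now 0.86)
  Item 0.8 -> new Bin 3
  Item 0.33 -> Bin 2 (now 0.69)
  Item 0.23 -> Bin 2 (now 0.92)
  Item 0.8 -> new Bin 4
  Item 0.26 -> new Bin 5
  Item 0.32 -> Bin 5 (now 0.58)
  Item 0.15 -> Bin 3 (now 0.95)
Total bins used = 5

5


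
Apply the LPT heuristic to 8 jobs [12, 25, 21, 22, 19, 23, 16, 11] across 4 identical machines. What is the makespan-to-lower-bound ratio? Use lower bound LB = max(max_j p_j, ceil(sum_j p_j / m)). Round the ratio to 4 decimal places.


LPT order: [25, 23, 22, 21, 19, 16, 12, 11]
Machine loads after assignment: [36, 35, 38, 40]
LPT makespan = 40
Lower bound = max(max_job, ceil(total/4)) = max(25, 38) = 38
Ratio = 40 / 38 = 1.0526

1.0526


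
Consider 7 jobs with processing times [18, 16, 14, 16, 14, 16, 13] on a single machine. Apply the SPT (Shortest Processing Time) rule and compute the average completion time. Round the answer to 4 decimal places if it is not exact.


Sort jobs by processing time (SPT order): [13, 14, 14, 16, 16, 16, 18]
Compute completion times sequentially:
  Job 1: processing = 13, completes at 13
  Job 2: processing = 14, completes at 27
  Job 3: processing = 14, completes at 41
  Job 4: processing = 16, completes at 57
  Job 5: processing = 16, completes at 73
  Job 6: processing = 16, completes at 89
  Job 7: processing = 18, completes at 107
Sum of completion times = 407
Average completion time = 407/7 = 58.1429

58.1429


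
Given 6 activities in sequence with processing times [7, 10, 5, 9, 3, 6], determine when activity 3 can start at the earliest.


Activity 3 starts after activities 1 through 2 complete.
Predecessor durations: [7, 10]
ES = 7 + 10 = 17

17


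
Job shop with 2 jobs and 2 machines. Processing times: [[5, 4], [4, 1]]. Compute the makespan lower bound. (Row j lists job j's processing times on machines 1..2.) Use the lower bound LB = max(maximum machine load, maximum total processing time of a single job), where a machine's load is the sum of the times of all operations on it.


Machine loads:
  Machine 1: 5 + 4 = 9
  Machine 2: 4 + 1 = 5
Max machine load = 9
Job totals:
  Job 1: 9
  Job 2: 5
Max job total = 9
Lower bound = max(9, 9) = 9

9


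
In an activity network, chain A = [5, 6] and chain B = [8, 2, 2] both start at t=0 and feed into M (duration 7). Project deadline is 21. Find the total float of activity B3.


Forward pass: ES(B3) = sum of predecessors on chain B = 10
EF = ES + duration = 10 + 2 = 12
Backward pass: LF(M) = deadline = 21; LS(M) = 21 - 7 = 14
LF(B3) = LS(M) - sum(successors on chain B) = 14 - 0 = 14
LS = LF - duration = 14 - 2 = 12
Total float = LS - ES = 12 - 10 = 2

2


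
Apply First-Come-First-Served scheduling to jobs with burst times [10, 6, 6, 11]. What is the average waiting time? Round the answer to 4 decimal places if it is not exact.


FCFS order (as given): [10, 6, 6, 11]
Waiting times:
  Job 1: wait = 0
  Job 2: wait = 10
  Job 3: wait = 16
  Job 4: wait = 22
Sum of waiting times = 48
Average waiting time = 48/4 = 12.0

12.0


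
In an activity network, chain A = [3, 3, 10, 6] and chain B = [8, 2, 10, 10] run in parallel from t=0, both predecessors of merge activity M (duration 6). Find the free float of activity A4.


ES(A4) = sum of predecessors on chain A = 16
EF(A4) = ES + duration = 16 + 6 = 22
Successor of A4 is M. ES(M) = max(sum(A), sum(B)) = max(22, 30) = 30
Free float = ES(successor) - EF(current) = 30 - 22 = 8

8


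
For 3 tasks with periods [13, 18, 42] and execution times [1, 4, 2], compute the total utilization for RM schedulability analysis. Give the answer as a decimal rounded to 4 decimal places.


Compute individual utilizations (exact fractions):
  Task 1: C/T = 1/13 (approx. 0.0769)
  Task 2: C/T = 4/18 = 2/9 (approx. 0.2222)
  Task 3: C/T = 2/42 = 1/21 (approx. 0.0476)
Total utilization U = 1/13 + 2/9 + 1/21 = 284/819
Rounded to 4 decimal places: U = 0.3468
RM (Liu & Layland) bound for 3 tasks = 0.779763; compare with U = 284/819 (approx. 0.346764)
U <= bound, so schedulable by RM sufficient condition.

0.3468


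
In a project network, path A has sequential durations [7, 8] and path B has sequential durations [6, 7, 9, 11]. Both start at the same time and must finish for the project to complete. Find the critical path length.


Path A total = 7 + 8 = 15
Path B total = 6 + 7 + 9 + 11 = 33
Critical path = longest path = max(15, 33) = 33

33


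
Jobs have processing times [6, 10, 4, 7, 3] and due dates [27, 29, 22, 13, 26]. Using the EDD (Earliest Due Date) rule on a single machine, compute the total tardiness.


Sort by due date (EDD order): [(7, 13), (4, 22), (3, 26), (6, 27), (10, 29)]
Compute completion times and tardiness:
  Job 1: p=7, d=13, C=7, tardiness=max(0,7-13)=0
  Job 2: p=4, d=22, C=11, tardiness=max(0,11-22)=0
  Job 3: p=3, d=26, C=14, tardiness=max(0,14-26)=0
  Job 4: p=6, d=27, C=20, tardiness=max(0,20-27)=0
  Job 5: p=10, d=29, C=30, tardiness=max(0,30-29)=1
Total tardiness = 1

1


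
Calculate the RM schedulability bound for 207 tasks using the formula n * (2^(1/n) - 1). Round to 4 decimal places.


Compute 2^(1/207) = 1.0033541497
Subtract 1: 1.0033541497 - 1 = 0.0033541497
Multiply by n: 207 * 0.0033541497 = 0.6943089879
Round to 4 dp: 0.6943

0.6943


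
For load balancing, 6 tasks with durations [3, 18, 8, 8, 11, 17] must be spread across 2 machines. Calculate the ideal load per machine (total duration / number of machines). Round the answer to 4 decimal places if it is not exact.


Total processing time = 3 + 18 + 8 + 8 + 11 + 17 = 65
Number of machines = 2
Ideal balanced load = 65 / 2 = 32.5

32.5


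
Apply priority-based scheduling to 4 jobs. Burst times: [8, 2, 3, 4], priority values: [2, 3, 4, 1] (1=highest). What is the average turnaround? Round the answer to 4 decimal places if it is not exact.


Sort by priority (ascending = highest first):
Order: [(1, 4), (2, 8), (3, 2), (4, 3)]
Completion times:
  Priority 1, burst=4, C=4
  Priority 2, burst=8, C=12
  Priority 3, burst=2, C=14
  Priority 4, burst=3, C=17
Average turnaround = 47/4 = 11.75

11.75


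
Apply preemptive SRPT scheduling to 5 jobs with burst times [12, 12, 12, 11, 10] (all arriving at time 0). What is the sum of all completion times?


Since all jobs arrive at t=0, SRPT equals SPT ordering.
SPT order: [10, 11, 12, 12, 12]
Completion times:
  Job 1: p=10, C=10
  Job 2: p=11, C=21
  Job 3: p=12, C=33
  Job 4: p=12, C=45
  Job 5: p=12, C=57
Total completion time = 10 + 21 + 33 + 45 + 57 = 166

166


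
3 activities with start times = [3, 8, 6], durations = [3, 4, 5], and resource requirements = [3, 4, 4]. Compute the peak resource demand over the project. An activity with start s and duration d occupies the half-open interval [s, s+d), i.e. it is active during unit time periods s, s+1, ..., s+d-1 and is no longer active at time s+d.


Each activity i is active on [start_i, start_i + duration_i).
Compute total resource usage per time slot:
  t=0: active resources = [], total = 0
  t=1: active resources = [], total = 0
  t=2: active resources = [], total = 0
  t=3: active resources = [3], total = 3
  t=4: active resources = [3], total = 3
  t=5: active resources = [3], total = 3
  t=6: active resources = [4], total = 4
  t=7: active resources = [4], total = 4
  t=8: active resources = [4, 4], total = 8
  t=9: active resources = [4, 4], total = 8
  t=10: active resources = [4, 4], total = 8
  t=11: active resources = [4], total = 4
Peak resource demand = 8

8


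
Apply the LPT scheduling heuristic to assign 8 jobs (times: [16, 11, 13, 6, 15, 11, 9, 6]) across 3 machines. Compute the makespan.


Sort jobs in decreasing order (LPT): [16, 15, 13, 11, 11, 9, 6, 6]
Assign each job to the least loaded machine:
  Machine 1: jobs [16, 9, 6], load = 31
  Machine 2: jobs [15, 11], load = 26
  Machine 3: jobs [13, 11, 6], load = 30
Makespan = max load = 31

31


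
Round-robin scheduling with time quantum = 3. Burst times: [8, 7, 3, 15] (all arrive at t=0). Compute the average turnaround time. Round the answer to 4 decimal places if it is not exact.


Time quantum = 3
Execution trace:
  J1 runs 3 units, time = 3
  J2 runs 3 units, time = 6
  J3 runs 3 units, time = 9
  J4 runs 3 units, time = 12
  J1 runs 3 units, time = 15
  J2 runs 3 units, time = 18
  J4 runs 3 units, time = 21
  J1 runs 2 units, time = 23
  J2 runs 1 units, time = 24
  J4 runs 3 units, time = 27
  J4 runs 3 units, time = 30
  J4 runs 3 units, time = 33
Finish times: [23, 24, 9, 33]
Average turnaround = 89/4 = 22.25

22.25


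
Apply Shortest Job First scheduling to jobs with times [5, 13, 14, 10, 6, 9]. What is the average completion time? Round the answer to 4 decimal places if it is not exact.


SJF order (ascending): [5, 6, 9, 10, 13, 14]
Completion times:
  Job 1: burst=5, C=5
  Job 2: burst=6, C=11
  Job 3: burst=9, C=20
  Job 4: burst=10, C=30
  Job 5: burst=13, C=43
  Job 6: burst=14, C=57
Average completion = 166/6 = 27.6667

27.6667


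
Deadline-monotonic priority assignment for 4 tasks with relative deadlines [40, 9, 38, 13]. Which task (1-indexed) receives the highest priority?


Sort tasks by relative deadline (ascending):
  Task 2: deadline = 9
  Task 4: deadline = 13
  Task 3: deadline = 38
  Task 1: deadline = 40
Priority order (highest first): [2, 4, 3, 1]
Highest priority task = 2

2


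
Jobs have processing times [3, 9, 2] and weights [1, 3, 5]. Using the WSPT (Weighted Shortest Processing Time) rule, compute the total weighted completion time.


Compute p/w ratios and sort ascending (WSPT): [(2, 5), (3, 1), (9, 3)]
Compute weighted completion times:
  Job (p=2,w=5): C=2, w*C=5*2=10
  Job (p=3,w=1): C=5, w*C=1*5=5
  Job (p=9,w=3): C=14, w*C=3*14=42
Total weighted completion time = 57

57


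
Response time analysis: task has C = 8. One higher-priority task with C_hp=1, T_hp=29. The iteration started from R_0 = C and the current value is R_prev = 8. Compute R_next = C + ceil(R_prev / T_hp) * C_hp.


R_next = C + ceil(R_prev / T_hp) * C_hp
ceil(8 / 29) = ceil(0.2759) = 1
Interference = 1 * 1 = 1
R_next = 8 + 1 = 9

9


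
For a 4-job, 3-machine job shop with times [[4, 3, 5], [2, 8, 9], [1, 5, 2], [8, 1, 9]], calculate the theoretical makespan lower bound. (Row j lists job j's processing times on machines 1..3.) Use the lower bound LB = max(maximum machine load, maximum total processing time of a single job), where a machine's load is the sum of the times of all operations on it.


Machine loads:
  Machine 1: 4 + 2 + 1 + 8 = 15
  Machine 2: 3 + 8 + 5 + 1 = 17
  Machine 3: 5 + 9 + 2 + 9 = 25
Max machine load = 25
Job totals:
  Job 1: 12
  Job 2: 19
  Job 3: 8
  Job 4: 18
Max job total = 19
Lower bound = max(25, 19) = 25

25


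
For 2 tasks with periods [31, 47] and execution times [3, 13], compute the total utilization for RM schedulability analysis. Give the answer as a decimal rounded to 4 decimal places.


Compute individual utilizations (exact fractions):
  Task 1: C/T = 3/31 (approx. 0.0968)
  Task 2: C/T = 13/47 (approx. 0.2766)
Total utilization U = 3/31 + 13/47 = 544/1457
Rounded to 4 decimal places: U = 0.3734
RM (Liu & Layland) bound for 2 tasks = 0.828427; compare with U = 544/1457 (approx. 0.373370)
U <= bound, so schedulable by RM sufficient condition.

0.3734


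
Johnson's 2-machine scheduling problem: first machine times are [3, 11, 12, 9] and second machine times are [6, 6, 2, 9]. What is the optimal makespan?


Apply Johnson's rule:
  Group 1 (a <= b): [(1, 3, 6), (4, 9, 9)]
  Group 2 (a > b): [(2, 11, 6), (3, 12, 2)]
Optimal job order: [1, 4, 2, 3]
Schedule:
  Job 1: M1 done at 3, M2 done at 9
  Job 4: M1 done at 12, M2 done at 21
  Job 2: M1 done at 23, M2 done at 29
  Job 3: M1 done at 35, M2 done at 37
Makespan = 37

37


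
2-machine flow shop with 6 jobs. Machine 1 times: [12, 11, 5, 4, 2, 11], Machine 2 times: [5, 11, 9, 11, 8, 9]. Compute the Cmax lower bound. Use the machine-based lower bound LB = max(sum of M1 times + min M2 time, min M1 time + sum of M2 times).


LB1 = sum(M1 times) + min(M2 times) = 45 + 5 = 50
LB2 = min(M1 times) + sum(M2 times) = 2 + 53 = 55
Lower bound = max(LB1, LB2) = max(50, 55) = 55

55


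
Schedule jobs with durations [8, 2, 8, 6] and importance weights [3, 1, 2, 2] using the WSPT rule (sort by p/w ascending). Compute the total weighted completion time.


Compute p/w ratios and sort ascending (WSPT): [(2, 1), (8, 3), (6, 2), (8, 2)]
Compute weighted completion times:
  Job (p=2,w=1): C=2, w*C=1*2=2
  Job (p=8,w=3): C=10, w*C=3*10=30
  Job (p=6,w=2): C=16, w*C=2*16=32
  Job (p=8,w=2): C=24, w*C=2*24=48
Total weighted completion time = 112

112


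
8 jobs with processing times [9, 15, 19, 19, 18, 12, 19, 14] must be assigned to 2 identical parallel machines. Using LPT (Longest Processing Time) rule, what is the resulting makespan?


Sort jobs in decreasing order (LPT): [19, 19, 19, 18, 15, 14, 12, 9]
Assign each job to the least loaded machine:
  Machine 1: jobs [19, 19, 14, 12], load = 64
  Machine 2: jobs [19, 18, 15, 9], load = 61
Makespan = max load = 64

64


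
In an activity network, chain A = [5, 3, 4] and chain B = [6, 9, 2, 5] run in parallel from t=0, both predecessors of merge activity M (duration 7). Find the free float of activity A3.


ES(A3) = sum of predecessors on chain A = 8
EF(A3) = ES + duration = 8 + 4 = 12
Successor of A3 is M. ES(M) = max(sum(A), sum(B)) = max(12, 22) = 22
Free float = ES(successor) - EF(current) = 22 - 12 = 10

10


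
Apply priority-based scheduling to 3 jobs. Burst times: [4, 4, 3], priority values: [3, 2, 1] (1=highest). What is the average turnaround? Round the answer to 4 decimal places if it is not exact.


Sort by priority (ascending = highest first):
Order: [(1, 3), (2, 4), (3, 4)]
Completion times:
  Priority 1, burst=3, C=3
  Priority 2, burst=4, C=7
  Priority 3, burst=4, C=11
Average turnaround = 21/3 = 7.0

7.0


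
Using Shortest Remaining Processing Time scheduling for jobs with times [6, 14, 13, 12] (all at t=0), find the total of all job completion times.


Since all jobs arrive at t=0, SRPT equals SPT ordering.
SPT order: [6, 12, 13, 14]
Completion times:
  Job 1: p=6, C=6
  Job 2: p=12, C=18
  Job 3: p=13, C=31
  Job 4: p=14, C=45
Total completion time = 6 + 18 + 31 + 45 = 100

100


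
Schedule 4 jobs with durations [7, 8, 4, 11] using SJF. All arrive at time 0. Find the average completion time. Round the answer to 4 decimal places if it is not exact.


SJF order (ascending): [4, 7, 8, 11]
Completion times:
  Job 1: burst=4, C=4
  Job 2: burst=7, C=11
  Job 3: burst=8, C=19
  Job 4: burst=11, C=30
Average completion = 64/4 = 16.0

16.0


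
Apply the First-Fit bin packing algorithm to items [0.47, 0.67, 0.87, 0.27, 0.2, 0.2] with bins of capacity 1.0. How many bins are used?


Place items sequentially using First-Fit:
  Item 0.47 -> new Bin 1
  Item 0.67 -> new Bin 2
  Item 0.87 -> new Bin 3
  Item 0.27 -> Bin 1 (now 0.74)
  Item 0.2 -> Bin 1 (now 0.94)
  Item 0.2 -> Bin 2 (now 0.87)
Total bins used = 3

3


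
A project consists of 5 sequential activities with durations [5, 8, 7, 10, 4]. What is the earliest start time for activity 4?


Activity 4 starts after activities 1 through 3 complete.
Predecessor durations: [5, 8, 7]
ES = 5 + 8 + 7 = 20

20


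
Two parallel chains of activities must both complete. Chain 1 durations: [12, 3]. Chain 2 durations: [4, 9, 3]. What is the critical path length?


Path A total = 12 + 3 = 15
Path B total = 4 + 9 + 3 = 16
Critical path = longest path = max(15, 16) = 16

16


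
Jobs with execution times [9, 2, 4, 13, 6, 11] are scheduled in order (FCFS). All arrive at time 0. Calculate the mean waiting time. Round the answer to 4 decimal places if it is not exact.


FCFS order (as given): [9, 2, 4, 13, 6, 11]
Waiting times:
  Job 1: wait = 0
  Job 2: wait = 9
  Job 3: wait = 11
  Job 4: wait = 15
  Job 5: wait = 28
  Job 6: wait = 34
Sum of waiting times = 97
Average waiting time = 97/6 = 16.1667

16.1667


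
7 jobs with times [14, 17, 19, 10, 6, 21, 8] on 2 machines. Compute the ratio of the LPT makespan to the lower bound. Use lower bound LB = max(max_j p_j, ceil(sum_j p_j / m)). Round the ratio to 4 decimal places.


LPT order: [21, 19, 17, 14, 10, 8, 6]
Machine loads after assignment: [45, 50]
LPT makespan = 50
Lower bound = max(max_job, ceil(total/2)) = max(21, 48) = 48
Ratio = 50 / 48 = 1.0417

1.0417


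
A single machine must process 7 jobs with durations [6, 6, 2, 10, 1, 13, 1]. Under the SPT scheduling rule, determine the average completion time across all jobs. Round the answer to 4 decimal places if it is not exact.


Sort jobs by processing time (SPT order): [1, 1, 2, 6, 6, 10, 13]
Compute completion times sequentially:
  Job 1: processing = 1, completes at 1
  Job 2: processing = 1, completes at 2
  Job 3: processing = 2, completes at 4
  Job 4: processing = 6, completes at 10
  Job 5: processing = 6, completes at 16
  Job 6: processing = 10, completes at 26
  Job 7: processing = 13, completes at 39
Sum of completion times = 98
Average completion time = 98/7 = 14.0

14.0


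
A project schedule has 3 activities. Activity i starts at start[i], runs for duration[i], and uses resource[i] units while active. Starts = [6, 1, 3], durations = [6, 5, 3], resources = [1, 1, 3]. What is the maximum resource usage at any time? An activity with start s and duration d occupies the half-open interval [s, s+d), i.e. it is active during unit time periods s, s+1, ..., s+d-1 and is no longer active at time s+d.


Each activity i is active on [start_i, start_i + duration_i).
Compute total resource usage per time slot:
  t=0: active resources = [], total = 0
  t=1: active resources = [1], total = 1
  t=2: active resources = [1], total = 1
  t=3: active resources = [1, 3], total = 4
  t=4: active resources = [1, 3], total = 4
  t=5: active resources = [1, 3], total = 4
  t=6: active resources = [1], total = 1
  t=7: active resources = [1], total = 1
  t=8: active resources = [1], total = 1
  t=9: active resources = [1], total = 1
  t=10: active resources = [1], total = 1
  t=11: active resources = [1], total = 1
Peak resource demand = 4

4


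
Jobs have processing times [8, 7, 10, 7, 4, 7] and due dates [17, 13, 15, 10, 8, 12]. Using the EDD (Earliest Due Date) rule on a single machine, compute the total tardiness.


Sort by due date (EDD order): [(4, 8), (7, 10), (7, 12), (7, 13), (10, 15), (8, 17)]
Compute completion times and tardiness:
  Job 1: p=4, d=8, C=4, tardiness=max(0,4-8)=0
  Job 2: p=7, d=10, C=11, tardiness=max(0,11-10)=1
  Job 3: p=7, d=12, C=18, tardiness=max(0,18-12)=6
  Job 4: p=7, d=13, C=25, tardiness=max(0,25-13)=12
  Job 5: p=10, d=15, C=35, tardiness=max(0,35-15)=20
  Job 6: p=8, d=17, C=43, tardiness=max(0,43-17)=26
Total tardiness = 65

65


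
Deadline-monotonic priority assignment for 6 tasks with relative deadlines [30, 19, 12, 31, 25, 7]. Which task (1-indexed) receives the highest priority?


Sort tasks by relative deadline (ascending):
  Task 6: deadline = 7
  Task 3: deadline = 12
  Task 2: deadline = 19
  Task 5: deadline = 25
  Task 1: deadline = 30
  Task 4: deadline = 31
Priority order (highest first): [6, 3, 2, 5, 1, 4]
Highest priority task = 6

6


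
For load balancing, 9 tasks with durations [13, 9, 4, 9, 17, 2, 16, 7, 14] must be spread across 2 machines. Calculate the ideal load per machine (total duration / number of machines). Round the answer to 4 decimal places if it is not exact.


Total processing time = 13 + 9 + 4 + 9 + 17 + 2 + 16 + 7 + 14 = 91
Number of machines = 2
Ideal balanced load = 91 / 2 = 45.5

45.5


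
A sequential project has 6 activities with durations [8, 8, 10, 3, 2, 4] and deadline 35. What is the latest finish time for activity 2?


LF(activity 2) = deadline - sum of successor durations
Successors: activities 3 through 6 with durations [10, 3, 2, 4]
Sum of successor durations = 19
LF = 35 - 19 = 16

16


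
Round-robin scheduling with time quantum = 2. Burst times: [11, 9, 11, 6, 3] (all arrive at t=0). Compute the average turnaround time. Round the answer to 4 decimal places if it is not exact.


Time quantum = 2
Execution trace:
  J1 runs 2 units, time = 2
  J2 runs 2 units, time = 4
  J3 runs 2 units, time = 6
  J4 runs 2 units, time = 8
  J5 runs 2 units, time = 10
  J1 runs 2 units, time = 12
  J2 runs 2 units, time = 14
  J3 runs 2 units, time = 16
  J4 runs 2 units, time = 18
  J5 runs 1 units, time = 19
  J1 runs 2 units, time = 21
  J2 runs 2 units, time = 23
  J3 runs 2 units, time = 25
  J4 runs 2 units, time = 27
  J1 runs 2 units, time = 29
  J2 runs 2 units, time = 31
  J3 runs 2 units, time = 33
  J1 runs 2 units, time = 35
  J2 runs 1 units, time = 36
  J3 runs 2 units, time = 38
  J1 runs 1 units, time = 39
  J3 runs 1 units, time = 40
Finish times: [39, 36, 40, 27, 19]
Average turnaround = 161/5 = 32.2

32.2


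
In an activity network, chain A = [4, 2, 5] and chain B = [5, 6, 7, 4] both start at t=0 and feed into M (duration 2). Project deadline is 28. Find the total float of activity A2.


Forward pass: ES(A2) = sum of predecessors on chain A = 4
EF = ES + duration = 4 + 2 = 6
Backward pass: LF(M) = deadline = 28; LS(M) = 28 - 2 = 26
LF(A2) = LS(M) - sum(successors on chain A) = 26 - 5 = 21
LS = LF - duration = 21 - 2 = 19
Total float = LS - ES = 19 - 4 = 15

15


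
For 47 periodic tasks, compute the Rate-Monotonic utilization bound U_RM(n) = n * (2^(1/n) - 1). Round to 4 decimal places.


Compute 2^(1/47) = 1.0148570979
Subtract 1: 1.0148570979 - 1 = 0.0148570979
Multiply by n: 47 * 0.0148570979 = 0.6982836013
Round to 4 dp: 0.6983

0.6983


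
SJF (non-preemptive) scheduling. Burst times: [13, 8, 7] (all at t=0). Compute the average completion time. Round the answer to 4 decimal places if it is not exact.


SJF order (ascending): [7, 8, 13]
Completion times:
  Job 1: burst=7, C=7
  Job 2: burst=8, C=15
  Job 3: burst=13, C=28
Average completion = 50/3 = 16.6667

16.6667


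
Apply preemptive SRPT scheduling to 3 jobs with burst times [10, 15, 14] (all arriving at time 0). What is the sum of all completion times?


Since all jobs arrive at t=0, SRPT equals SPT ordering.
SPT order: [10, 14, 15]
Completion times:
  Job 1: p=10, C=10
  Job 2: p=14, C=24
  Job 3: p=15, C=39
Total completion time = 10 + 24 + 39 = 73

73


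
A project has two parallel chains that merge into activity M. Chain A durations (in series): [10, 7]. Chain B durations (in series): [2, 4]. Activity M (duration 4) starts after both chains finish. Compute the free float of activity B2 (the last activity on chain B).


ES(B2) = sum of predecessors on chain B = 2
EF(B2) = ES + duration = 2 + 4 = 6
Successor of B2 is M. ES(M) = max(sum(A), sum(B)) = max(17, 6) = 17
Free float = ES(successor) - EF(current) = 17 - 6 = 11

11


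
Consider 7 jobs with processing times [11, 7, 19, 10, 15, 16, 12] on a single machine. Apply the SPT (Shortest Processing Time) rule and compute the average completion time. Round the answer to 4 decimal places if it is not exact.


Sort jobs by processing time (SPT order): [7, 10, 11, 12, 15, 16, 19]
Compute completion times sequentially:
  Job 1: processing = 7, completes at 7
  Job 2: processing = 10, completes at 17
  Job 3: processing = 11, completes at 28
  Job 4: processing = 12, completes at 40
  Job 5: processing = 15, completes at 55
  Job 6: processing = 16, completes at 71
  Job 7: processing = 19, completes at 90
Sum of completion times = 308
Average completion time = 308/7 = 44.0

44.0


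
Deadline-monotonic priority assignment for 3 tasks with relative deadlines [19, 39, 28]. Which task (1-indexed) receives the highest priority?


Sort tasks by relative deadline (ascending):
  Task 1: deadline = 19
  Task 3: deadline = 28
  Task 2: deadline = 39
Priority order (highest first): [1, 3, 2]
Highest priority task = 1

1


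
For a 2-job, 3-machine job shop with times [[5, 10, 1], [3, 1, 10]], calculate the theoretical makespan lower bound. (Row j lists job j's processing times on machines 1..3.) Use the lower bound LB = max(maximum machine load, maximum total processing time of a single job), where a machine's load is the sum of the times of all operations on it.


Machine loads:
  Machine 1: 5 + 3 = 8
  Machine 2: 10 + 1 = 11
  Machine 3: 1 + 10 = 11
Max machine load = 11
Job totals:
  Job 1: 16
  Job 2: 14
Max job total = 16
Lower bound = max(11, 16) = 16

16


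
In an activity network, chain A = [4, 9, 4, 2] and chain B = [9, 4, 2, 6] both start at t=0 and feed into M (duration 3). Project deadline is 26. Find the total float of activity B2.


Forward pass: ES(B2) = sum of predecessors on chain B = 9
EF = ES + duration = 9 + 4 = 13
Backward pass: LF(M) = deadline = 26; LS(M) = 26 - 3 = 23
LF(B2) = LS(M) - sum(successors on chain B) = 23 - 8 = 15
LS = LF - duration = 15 - 4 = 11
Total float = LS - ES = 11 - 9 = 2

2


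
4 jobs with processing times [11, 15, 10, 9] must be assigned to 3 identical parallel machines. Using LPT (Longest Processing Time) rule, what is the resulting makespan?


Sort jobs in decreasing order (LPT): [15, 11, 10, 9]
Assign each job to the least loaded machine:
  Machine 1: jobs [15], load = 15
  Machine 2: jobs [11], load = 11
  Machine 3: jobs [10, 9], load = 19
Makespan = max load = 19

19
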